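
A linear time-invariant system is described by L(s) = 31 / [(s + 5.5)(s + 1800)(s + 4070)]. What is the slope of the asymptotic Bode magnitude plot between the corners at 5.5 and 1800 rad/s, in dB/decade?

-20 dB/decade

In this band the factors already past their corner are: pole at 5.5; net slope = -20 dB/decade.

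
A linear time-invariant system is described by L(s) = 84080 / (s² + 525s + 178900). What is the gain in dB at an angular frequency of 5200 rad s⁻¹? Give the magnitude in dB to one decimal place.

|(j5200)² + 525(j5200) + 178900| = |-2.6861e+07 + j2.73e+06| = 2.7e+07
|L(j5200)| = 84080 / 2.7e+07 = 0.0031141
20 log₁₀(0.0031141) = -50.13 dB

-50.1 dB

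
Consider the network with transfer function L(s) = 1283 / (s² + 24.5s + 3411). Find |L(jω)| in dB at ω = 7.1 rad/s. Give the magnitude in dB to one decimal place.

-8.4 dB

|(j7.1)² + 24.5(j7.1) + 3411| = |3360.6 + j173.95| = 3365
|L(j7.1)| = 1283 / 3365 = 0.38127
20 log₁₀(0.38127) = -8.38 dB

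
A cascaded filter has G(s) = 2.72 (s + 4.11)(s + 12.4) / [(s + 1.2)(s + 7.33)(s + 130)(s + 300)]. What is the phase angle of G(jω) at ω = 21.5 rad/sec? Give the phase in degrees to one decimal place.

∠(j21.5 + 4.11) = arctan(21.5/4.11) = 79.18°
∠(j21.5 + 12.4) = arctan(21.5/12.4) = 60.03°
∠(j21.5 + 1.2) = arctan(21.5/1.2) = 86.81°
∠(j21.5 + 7.33) = arctan(21.5/7.33) = 71.17°
∠(j21.5 + 130) = arctan(21.5/130) = 9.39°
∠(j21.5 + 300) = arctan(21.5/300) = 4.10°
∠G(j21.5) = 79.18° + 60.03° − (86.81° + 71.17° + 9.39° + 4.10°) = -32.27°

-32.3°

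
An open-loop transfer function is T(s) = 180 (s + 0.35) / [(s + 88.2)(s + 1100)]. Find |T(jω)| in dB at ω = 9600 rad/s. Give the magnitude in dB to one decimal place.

-34.6 dB

|j9600 + 0.35| = √(9600² + 0.35²) = 9600
|j9600 + 88.2| = √(9600² + 88.2²) = 9600
|j9600 + 1100| = √(9600² + 1100²) = 9663
|T(j9600)| = 180 × 9600 / (9600 × 9663) = 0.018627
20 log₁₀(0.018627) = -34.60 dB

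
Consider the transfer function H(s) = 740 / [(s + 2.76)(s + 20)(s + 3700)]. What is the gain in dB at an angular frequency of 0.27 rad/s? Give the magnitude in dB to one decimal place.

|j0.27 + 2.76| = √(0.27² + 2.76²) = 2.773
|j0.27 + 20| = √(0.27² + 20²) = 20
|j0.27 + 3700| = √(0.27² + 3700²) = 3700
|H(j0.27)| = 740 / (2.773 × 20 × 3700) = 0.0036056
20 log₁₀(0.0036056) = -48.86 dB

-48.9 dB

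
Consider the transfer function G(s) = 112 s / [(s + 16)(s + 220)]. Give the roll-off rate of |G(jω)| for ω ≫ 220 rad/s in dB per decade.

-20 dB/decade

With 1 zero and 2 poles, the high-frequency asymptotic slope is 20 × (1 − 2) = -20 dB/decade.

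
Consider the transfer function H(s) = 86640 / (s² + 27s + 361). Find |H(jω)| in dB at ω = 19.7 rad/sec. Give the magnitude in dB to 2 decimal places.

|(j19.7)² + 27(j19.7) + 361| = |-27.09 + j531.9| = 532.6
|H(j19.7)| = 86640 / 532.6 = 162.68
20 log₁₀(162.68) = 44.227 dB

44.23 dB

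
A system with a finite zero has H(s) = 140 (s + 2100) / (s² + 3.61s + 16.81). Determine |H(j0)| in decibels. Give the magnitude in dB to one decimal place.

84.9 dB

H(0) = 140 × 2100 / 16.81 = 17490
20 log₁₀(17490) = 84.86 dB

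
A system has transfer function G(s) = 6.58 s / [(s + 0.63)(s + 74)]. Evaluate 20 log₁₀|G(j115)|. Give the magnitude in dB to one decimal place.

|j115| = 115
|j115 + 0.63| = √(115² + 0.63²) = 115
|j115 + 74| = √(115² + 74²) = 136.8
|G(j115)| = 6.58 × 115 / (115 × 136.8) = 0.048116
20 log₁₀(0.048116) = -26.35 dB

-26.4 dB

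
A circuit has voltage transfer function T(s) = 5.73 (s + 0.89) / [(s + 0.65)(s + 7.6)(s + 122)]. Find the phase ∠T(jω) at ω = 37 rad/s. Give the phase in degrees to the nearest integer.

-96 deg

∠(j37 + 0.89) = arctan(37/0.89) = 88.62°
∠(j37 + 0.65) = arctan(37/0.65) = 88.99°
∠(j37 + 7.6) = arctan(37/7.6) = 78.39°
∠(j37 + 122) = arctan(37/122) = 16.87°
∠T(j37) = 88.62° − (88.99° + 78.39° + 16.87°) = -95.64°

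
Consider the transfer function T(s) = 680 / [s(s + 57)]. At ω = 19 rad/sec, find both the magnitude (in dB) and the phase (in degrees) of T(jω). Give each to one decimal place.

|j19 + 57| = √(19² + 57²) = 60.08
|j19| = 19
|T(j19)| = 680 / (60.08 × 19) = 0.59566
20 log₁₀(0.59566) = -4.50 dB
∠(j19 + 57) = arctan(19/57) = 18.43°
∠(j19) = 90.00°
∠T(j19) = − (18.43° + 90.00°) = -108.43°

|T| = -4.5 dB, ∠T = -108.4°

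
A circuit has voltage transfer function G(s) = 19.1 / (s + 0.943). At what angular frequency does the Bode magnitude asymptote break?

0.943 rad s⁻¹

The single real pole at s = −0.943 gives a corner at ω = 0.943 rad s⁻¹.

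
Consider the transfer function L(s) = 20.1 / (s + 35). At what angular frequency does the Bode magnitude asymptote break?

35 rad/sec

The single real pole at s = −35 gives a corner at ω = 35 rad/sec.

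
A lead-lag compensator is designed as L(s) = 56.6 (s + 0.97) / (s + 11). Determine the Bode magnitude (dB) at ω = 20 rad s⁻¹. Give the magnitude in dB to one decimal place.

33.9 dB

|j20 + 0.97| = √(20² + 0.97²) = 20.02
|j20 + 11| = √(20² + 11²) = 22.83
|L(j20)| = 56.6 × 20.02 / 22.83 = 49.652
20 log₁₀(49.652) = 33.92 dB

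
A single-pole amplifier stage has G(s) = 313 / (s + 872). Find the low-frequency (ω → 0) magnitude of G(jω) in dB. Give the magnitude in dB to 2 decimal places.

-8.90 dB

G(0) = 313 / 872 = 0.35894
20 log₁₀(0.35894) = -8.899 dB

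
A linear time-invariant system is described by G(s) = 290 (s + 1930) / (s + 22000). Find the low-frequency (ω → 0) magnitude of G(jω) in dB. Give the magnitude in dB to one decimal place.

G(0) = 290 × 1930 / 22000 = 25.441
20 log₁₀(25.441) = 28.11 dB

28.1 dB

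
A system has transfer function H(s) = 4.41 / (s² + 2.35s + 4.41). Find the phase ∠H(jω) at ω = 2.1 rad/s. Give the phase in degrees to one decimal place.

-90.0°

∠[(j2.1)² + 2.35(j2.1) + 4.41] = ∠[0 + j4.935] = 90.00°
∠H(j2.1) = −90.00° = -90.00°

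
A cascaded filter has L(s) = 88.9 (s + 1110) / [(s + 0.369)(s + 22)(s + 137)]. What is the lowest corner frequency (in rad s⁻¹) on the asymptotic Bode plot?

Break frequencies occur at each pole and zero magnitude: 0.369 rad s⁻¹, 22 rad s⁻¹, 137 rad s⁻¹, 1110 rad s⁻¹.
The lowest is 0.369 rad s⁻¹.

0.369 rad s⁻¹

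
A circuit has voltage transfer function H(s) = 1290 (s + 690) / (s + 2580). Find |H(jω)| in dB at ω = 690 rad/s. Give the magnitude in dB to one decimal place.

|j690 + 690| = √(690² + 690²) = 975.8
|j690 + 2580| = √(690² + 2580²) = 2671
|H(j690)| = 1290 × 975.8 / 2671 = 471.34
20 log₁₀(471.34) = 53.47 dB

53.5 dB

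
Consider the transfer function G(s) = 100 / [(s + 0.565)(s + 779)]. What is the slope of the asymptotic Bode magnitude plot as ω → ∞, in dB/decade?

With 0 zeros and 2 poles, the high-frequency asymptotic slope is 20 × (0 − 2) = -40 dB/decade.

-40 dB/decade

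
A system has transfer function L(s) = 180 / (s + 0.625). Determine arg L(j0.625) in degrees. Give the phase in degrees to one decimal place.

∠(j0.625 + 0.625) = arctan(0.625/0.625) = 45.00°
∠L(j0.625) = −45.00° = -45.00°

-45.0 deg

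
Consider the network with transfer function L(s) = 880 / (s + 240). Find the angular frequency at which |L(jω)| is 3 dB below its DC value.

240 rad/sec

For a single-pole low-pass, the −3 dB point is at the pole: ω = 240 rad/sec.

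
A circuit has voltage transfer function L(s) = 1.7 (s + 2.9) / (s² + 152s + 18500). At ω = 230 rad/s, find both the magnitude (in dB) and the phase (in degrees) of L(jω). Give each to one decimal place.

|L| = -42.0 dB, ∠L = -45.3°

|j230 + 2.9| = √(230² + 2.9²) = 230
|(j230)² + 152(j230) + 18500| = |-34400 + j34960| = 4.905e+04
|L(j230)| = 1.7 × 230 / 4.905e+04 = 0.0079727
20 log₁₀(0.0079727) = -41.97 dB
∠(j230 + 2.9) = arctan(230/2.9) = 89.28°
∠[(j230)² + 152(j230) + 18500] = ∠[-34400 + j34960] = 134.54°
∠L(j230) = 89.28° − 134.54° = -45.26°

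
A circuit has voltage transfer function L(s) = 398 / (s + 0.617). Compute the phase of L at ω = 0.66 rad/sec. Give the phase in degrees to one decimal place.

-46.9°

∠(j0.66 + 0.617) = arctan(0.66/0.617) = 46.93°
∠L(j0.66) = −46.93° = -46.93°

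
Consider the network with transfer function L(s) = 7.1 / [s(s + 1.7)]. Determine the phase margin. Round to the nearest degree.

Gain crossover: |L(jω)| = 1 at ω ≈ 2.41 rad s⁻¹.
∠L(j2.41) = −90° − arctan(2.41/1.7) ≈ -144.78°
PM = 180° + (-144.78°) = 35.22°

35°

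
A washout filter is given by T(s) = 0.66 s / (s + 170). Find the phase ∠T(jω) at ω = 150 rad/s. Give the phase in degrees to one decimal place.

∠(j150) = 90.00°
∠(j150 + 170) = arctan(150/170) = 41.42°
∠T(j150) = 90.00° − 41.42° = 48.58°

48.6°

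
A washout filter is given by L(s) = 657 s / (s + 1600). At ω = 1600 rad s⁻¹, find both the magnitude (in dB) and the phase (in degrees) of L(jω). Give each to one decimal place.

|j1600| = 1600
|j1600 + 1600| = √(1600² + 1600²) = 2263
|L(j1600)| = 657 × 1600 / 2263 = 464.57
20 log₁₀(464.57) = 53.34 dB
∠(j1600) = 90.00°
∠(j1600 + 1600) = arctan(1600/1600) = 45.00°
∠L(j1600) = 90.00° − 45.00° = 45.00°

|L| = 53.3 dB, ∠L = 45.0°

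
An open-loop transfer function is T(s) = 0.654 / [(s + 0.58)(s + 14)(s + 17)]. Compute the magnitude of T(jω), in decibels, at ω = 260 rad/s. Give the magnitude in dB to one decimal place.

|j260 + 0.58| = √(260² + 0.58²) = 260
|j260 + 14| = √(260² + 14²) = 260.4
|j260 + 17| = √(260² + 17²) = 260.6
|T(j260)| = 0.654 / (260 × 260.4 × 260.6) = 3.7077e-08
20 log₁₀(3.7077e-08) = -148.62 dB

-148.6 dB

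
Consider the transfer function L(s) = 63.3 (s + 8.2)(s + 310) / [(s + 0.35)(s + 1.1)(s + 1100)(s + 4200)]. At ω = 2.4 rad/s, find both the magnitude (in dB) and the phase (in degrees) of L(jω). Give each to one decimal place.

|j2.4 + 8.2| = √(2.4² + 8.2²) = 8.544
|j2.4 + 310| = √(2.4² + 310²) = 310
|j2.4 + 0.35| = √(2.4² + 0.35²) = 2.425
|j2.4 + 1.1| = √(2.4² + 1.1²) = 2.64
|j2.4 + 1100| = √(2.4² + 1100²) = 1100
|j2.4 + 4200| = √(2.4² + 4200²) = 4200
|L(j2.4)| = 63.3 × 8.544 × 310 / (2.425 × 2.64 × 1100 × 4200) = 0.0056676
20 log₁₀(0.0056676) = -44.93 dB
∠(j2.4 + 8.2) = arctan(2.4/8.2) = 16.31°
∠(j2.4 + 310) = arctan(2.4/310) = 0.44°
∠(j2.4 + 0.35) = arctan(2.4/0.35) = 81.70°
∠(j2.4 + 1.1) = arctan(2.4/1.1) = 65.38°
∠(j2.4 + 1100) = arctan(2.4/1100) = 0.13°
∠(j2.4 + 4200) = arctan(2.4/4200) = 0.03°
∠L(j2.4) = 16.31° + 0.44° − (81.70° + 65.38° + 0.13° + 0.03°) = -130.48°

|L| = -44.9 dB, ∠L = -130.5°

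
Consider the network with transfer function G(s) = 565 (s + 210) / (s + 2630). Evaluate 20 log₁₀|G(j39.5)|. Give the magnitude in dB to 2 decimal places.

|j39.5 + 210| = √(39.5² + 210²) = 213.7
|j39.5 + 2630| = √(39.5² + 2630²) = 2630
|G(j39.5)| = 565 × 213.7 / 2630 = 45.9
20 log₁₀(45.9) = 33.236 dB

33.24 dB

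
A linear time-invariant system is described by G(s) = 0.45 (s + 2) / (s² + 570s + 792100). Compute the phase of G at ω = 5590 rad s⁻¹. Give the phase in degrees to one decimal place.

-84.0°

∠(j5590 + 2) = arctan(5590/2) = 89.98°
∠[(j5590)² + 570(j5590) + 792100] = ∠[-3.0456e+07 + j3.1863e+06] = 174.03°
∠G(j5590) = 89.98° − 174.03° = -84.05°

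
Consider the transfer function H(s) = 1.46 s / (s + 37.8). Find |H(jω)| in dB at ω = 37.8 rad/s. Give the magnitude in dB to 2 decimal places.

0.28 dB

|j37.8| = 37.8
|j37.8 + 37.8| = √(37.8² + 37.8²) = 53.46
|H(j37.8)| = 1.46 × 37.8 / 53.46 = 1.0324
20 log₁₀(1.0324) = 0.277 dB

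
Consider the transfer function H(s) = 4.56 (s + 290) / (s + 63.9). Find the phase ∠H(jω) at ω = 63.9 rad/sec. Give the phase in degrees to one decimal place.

-32.6°

∠(j63.9 + 290) = arctan(63.9/290) = 12.43°
∠(j63.9 + 63.9) = arctan(63.9/63.9) = 45.00°
∠H(j63.9) = 12.43° − 45.00° = -32.57°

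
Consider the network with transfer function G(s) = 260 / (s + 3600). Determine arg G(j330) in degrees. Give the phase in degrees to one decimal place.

-5.2°

∠(j330 + 3600) = arctan(330/3600) = 5.24°
∠G(j330) = −5.24° = -5.24°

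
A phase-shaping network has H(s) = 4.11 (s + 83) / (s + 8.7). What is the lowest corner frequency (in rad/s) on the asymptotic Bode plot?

8.7 rad/s

Break frequencies occur at each pole and zero magnitude: 8.7 rad/s, 83 rad/s.
The lowest is 8.7 rad/s.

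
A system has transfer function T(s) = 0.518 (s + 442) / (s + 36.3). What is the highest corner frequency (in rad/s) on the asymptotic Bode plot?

442 rad/s

Break frequencies occur at each pole and zero magnitude: 36.3 rad/s, 442 rad/s.
The highest is 442 rad/s.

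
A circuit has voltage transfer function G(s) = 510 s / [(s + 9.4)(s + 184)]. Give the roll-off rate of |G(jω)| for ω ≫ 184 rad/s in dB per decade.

-20 dB/decade

With 1 zero and 2 poles, the high-frequency asymptotic slope is 20 × (1 − 2) = -20 dB/decade.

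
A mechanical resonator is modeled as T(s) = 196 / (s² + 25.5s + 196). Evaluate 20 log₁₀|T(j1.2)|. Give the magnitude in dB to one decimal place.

-0.0 dB

|(j1.2)² + 25.5(j1.2) + 196| = |194.56 + j30.6| = 197
|T(j1.2)| = 196 / 197 = 0.99517
20 log₁₀(0.99517) = -0.04 dB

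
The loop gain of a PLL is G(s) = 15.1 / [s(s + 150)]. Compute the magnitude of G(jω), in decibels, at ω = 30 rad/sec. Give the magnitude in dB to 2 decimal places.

|j30 + 150| = √(30² + 150²) = 153
|j30| = 30
|G(j30)| = 15.1 / (153 × 30) = 0.0032904
20 log₁₀(0.0032904) = -49.655 dB

-49.66 dB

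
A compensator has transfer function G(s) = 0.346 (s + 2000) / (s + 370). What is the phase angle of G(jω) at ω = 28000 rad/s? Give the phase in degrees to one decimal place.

∠(j28000 + 2000) = arctan(28000/2000) = 85.91°
∠(j28000 + 370) = arctan(28000/370) = 89.24°
∠G(j28000) = 85.91° − 89.24° = -3.33°

-3.3°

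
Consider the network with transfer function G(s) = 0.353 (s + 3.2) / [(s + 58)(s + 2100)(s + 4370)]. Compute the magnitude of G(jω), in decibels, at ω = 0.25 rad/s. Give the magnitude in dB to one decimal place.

|j0.25 + 3.2| = √(0.25² + 3.2²) = 3.21
|j0.25 + 58| = √(0.25² + 58²) = 58
|j0.25 + 2100| = √(0.25² + 2100²) = 2100
|j0.25 + 4370| = √(0.25² + 4370²) = 4370
|G(j0.25)| = 0.353 × 3.21 / (58 × 2100 × 4370) = 2.1287e-09
20 log₁₀(2.1287e-09) = -173.44 dB

-173.4 dB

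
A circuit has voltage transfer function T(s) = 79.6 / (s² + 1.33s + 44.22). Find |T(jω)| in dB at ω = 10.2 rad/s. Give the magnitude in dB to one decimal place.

2.3 dB

|(j10.2)² + 1.33(j10.2) + 44.22| = |-59.82 + j13.566| = 61.34
|T(j10.2)| = 79.6 / 61.34 = 1.2977
20 log₁₀(1.2977) = 2.26 dB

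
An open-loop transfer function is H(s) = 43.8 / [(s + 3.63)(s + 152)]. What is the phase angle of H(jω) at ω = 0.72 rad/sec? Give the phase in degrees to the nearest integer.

∠(j0.72 + 3.63) = arctan(0.72/3.63) = 11.22°
∠(j0.72 + 152) = arctan(0.72/152) = 0.27°
∠H(j0.72) = − (11.22° + 0.27°) = -11.49°

-11°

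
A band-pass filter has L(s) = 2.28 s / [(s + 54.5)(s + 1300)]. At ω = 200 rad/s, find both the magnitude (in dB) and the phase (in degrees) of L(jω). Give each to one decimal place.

|j200| = 200
|j200 + 54.5| = √(200² + 54.5²) = 207.3
|j200 + 1300| = √(200² + 1300²) = 1315
|L(j200)| = 2.28 × 200 / (207.3 × 1315) = 0.0016725
20 log₁₀(0.0016725) = -55.53 dB
∠(j200) = 90.00°
∠(j200 + 54.5) = arctan(200/54.5) = 74.76°
∠(j200 + 1300) = arctan(200/1300) = 8.75°
∠L(j200) = 90.00° − (74.76° + 8.75°) = 6.50°

|L| = -55.5 dB, ∠L = 6.5°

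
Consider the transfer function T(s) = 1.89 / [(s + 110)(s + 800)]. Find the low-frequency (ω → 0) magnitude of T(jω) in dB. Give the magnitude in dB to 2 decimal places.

-93.36 dB

T(0) = 1.89 / (110 × 800) = 2.1477e-05
20 log₁₀(2.1477e-05) = -93.360 dB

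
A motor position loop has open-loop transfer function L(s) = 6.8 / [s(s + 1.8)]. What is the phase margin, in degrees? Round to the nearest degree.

38 deg

Gain crossover: |L(jω)| = 1 at ω ≈ 2.32 rad/s.
∠L(j2.32) = −90° − arctan(2.32/1.8) ≈ -142.16°
PM = 180° + (-142.16°) = 37.84°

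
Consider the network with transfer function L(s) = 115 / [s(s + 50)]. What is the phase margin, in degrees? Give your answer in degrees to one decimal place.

Gain crossover: |L(jω)| = 1 at ω ≈ 2.3 rad/s.
∠L(j2.3) = −90° − arctan(2.3/50) ≈ -92.63°
PM = 180° + (-92.63°) = 87.37°

87.4°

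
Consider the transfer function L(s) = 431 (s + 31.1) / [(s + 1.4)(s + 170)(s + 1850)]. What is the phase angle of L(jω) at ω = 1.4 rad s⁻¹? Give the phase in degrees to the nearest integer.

∠(j1.4 + 31.1) = arctan(1.4/31.1) = 2.58°
∠(j1.4 + 1.4) = arctan(1.4/1.4) = 45.00°
∠(j1.4 + 170) = arctan(1.4/170) = 0.47°
∠(j1.4 + 1850) = arctan(1.4/1850) = 0.04°
∠L(j1.4) = 2.58° − (45.00° + 0.47° + 0.04°) = -42.94°

-43°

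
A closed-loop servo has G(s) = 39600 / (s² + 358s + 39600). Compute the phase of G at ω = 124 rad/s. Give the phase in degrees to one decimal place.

-61.4°

∠[(j124)² + 358(j124) + 39600] = ∠[24224 + j44392] = 61.38°
∠G(j124) = −61.38° = -61.38°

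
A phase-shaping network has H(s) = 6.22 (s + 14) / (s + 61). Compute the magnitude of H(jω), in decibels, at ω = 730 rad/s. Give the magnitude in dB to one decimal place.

|j730 + 14| = √(730² + 14²) = 730.1
|j730 + 61| = √(730² + 61²) = 732.5
|H(j730)| = 6.22 × 730.1 / 732.5 = 6.1995
20 log₁₀(6.1995) = 15.85 dB

15.8 dB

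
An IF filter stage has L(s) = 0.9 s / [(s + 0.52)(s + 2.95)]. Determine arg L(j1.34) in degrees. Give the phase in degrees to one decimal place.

-3.2°

∠(j1.34) = 90.00°
∠(j1.34 + 0.52) = arctan(1.34/0.52) = 68.79°
∠(j1.34 + 2.95) = arctan(1.34/2.95) = 24.43°
∠L(j1.34) = 90.00° − (68.79° + 24.43°) = -3.22°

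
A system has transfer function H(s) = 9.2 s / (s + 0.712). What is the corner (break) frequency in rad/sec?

The single real pole at s = −0.712 gives a corner at ω = 0.712 rad/sec.

0.712 rad/sec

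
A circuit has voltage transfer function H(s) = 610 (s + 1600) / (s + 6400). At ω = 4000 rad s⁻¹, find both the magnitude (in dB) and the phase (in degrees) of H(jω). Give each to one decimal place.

|j4000 + 1600| = √(4000² + 1600²) = 4308
|j4000 + 6400| = √(4000² + 6400²) = 7547
|H(j4000)| = 610 × 4308 / 7547 = 348.2
20 log₁₀(348.2) = 50.84 dB
∠(j4000 + 1600) = arctan(4000/1600) = 68.20°
∠(j4000 + 6400) = arctan(4000/6400) = 32.01°
∠H(j4000) = 68.20° − 32.01° = 36.19°

|H| = 50.8 dB, ∠H = 36.2°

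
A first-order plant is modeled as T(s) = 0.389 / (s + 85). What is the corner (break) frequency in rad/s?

The single real pole at s = −85 gives a corner at ω = 85 rad/s.

85 rad/s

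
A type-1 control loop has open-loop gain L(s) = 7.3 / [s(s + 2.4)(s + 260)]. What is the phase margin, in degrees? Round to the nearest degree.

Gain crossover: |L(jω)| = 1 at ω ≈ 0.0117 rad/s.
∠L(j0.0117) = −90° − arctan(0.0117/2.4) − arctan(0.0117/260) ≈ -90.28°
PM = 180° + (-90.28°) = 89.72°

90 deg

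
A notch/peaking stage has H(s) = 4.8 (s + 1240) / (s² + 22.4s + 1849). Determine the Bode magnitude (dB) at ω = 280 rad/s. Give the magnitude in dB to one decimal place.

|j280 + 1240| = √(280² + 1240²) = 1271
|(j280)² + 22.4(j280) + 1849| = |-76551 + j6272| = 7.681e+04
|H(j280)| = 4.8 × 1271 / 7.681e+04 = 0.079443
20 log₁₀(0.079443) = -22.00 dB

-22.0 dB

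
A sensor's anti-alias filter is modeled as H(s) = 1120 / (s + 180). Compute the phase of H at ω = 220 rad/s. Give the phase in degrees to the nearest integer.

∠(j220 + 180) = arctan(220/180) = 50.71°
∠H(j220) = −50.71° = -50.71°

-51°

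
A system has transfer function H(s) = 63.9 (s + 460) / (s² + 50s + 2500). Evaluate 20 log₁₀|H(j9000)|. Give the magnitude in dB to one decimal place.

|j9000 + 460| = √(9000² + 460²) = 9012
|(j9000)² + 50(j9000) + 2500| = |-8.0998e+07 + j4.5e+05| = 8.1e+07
|H(j9000)| = 63.9 × 9012 / 8.1e+07 = 0.0071094
20 log₁₀(0.0071094) = -42.96 dB

-43.0 dB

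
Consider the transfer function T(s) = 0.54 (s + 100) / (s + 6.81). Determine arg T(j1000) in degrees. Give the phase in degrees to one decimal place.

∠(j1000 + 100) = arctan(1000/100) = 84.29°
∠(j1000 + 6.81) = arctan(1000/6.81) = 89.61°
∠T(j1000) = 84.29° − 89.61° = -5.32°

-5.3 deg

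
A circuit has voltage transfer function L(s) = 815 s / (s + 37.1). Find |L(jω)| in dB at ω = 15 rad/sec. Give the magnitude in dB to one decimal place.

49.7 dB

|j15| = 15
|j15 + 37.1| = √(15² + 37.1²) = 40.02
|L(j15)| = 815 × 15 / 40.02 = 305.49
20 log₁₀(305.49) = 49.70 dB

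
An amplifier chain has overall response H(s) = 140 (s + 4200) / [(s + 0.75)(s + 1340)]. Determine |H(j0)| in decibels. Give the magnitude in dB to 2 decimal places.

55.34 dB

H(0) = 140 × 4200 / (0.75 × 1340) = 585.07
20 log₁₀(585.07) = 55.344 dB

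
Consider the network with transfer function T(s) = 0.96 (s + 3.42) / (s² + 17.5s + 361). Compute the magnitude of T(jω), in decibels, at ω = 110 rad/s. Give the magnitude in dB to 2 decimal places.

-41.03 dB

|j110 + 3.42| = √(110² + 3.42²) = 110.1
|(j110)² + 17.5(j110) + 361| = |-11739 + j1925| = 1.19e+04
|T(j110)| = 0.96 × 110.1 / 1.19e+04 = 0.0088814
20 log₁₀(0.0088814) = -41.030 dB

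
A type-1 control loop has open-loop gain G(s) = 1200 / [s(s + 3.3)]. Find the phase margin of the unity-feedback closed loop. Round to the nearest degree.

5°

Gain crossover: |G(jω)| = 1 at ω ≈ 34.6 rad s⁻¹.
∠G(j34.6) = −90° − arctan(34.6/3.3) ≈ -174.55°
PM = 180° + (-174.55°) = 5.45°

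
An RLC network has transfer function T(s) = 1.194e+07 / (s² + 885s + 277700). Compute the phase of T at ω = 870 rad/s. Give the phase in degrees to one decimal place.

∠[(j870)² + 885(j870) + 277700] = ∠[-4.792e+05 + j7.6995e+05] = 121.90°
∠T(j870) = −121.90° = -121.90°

-121.9°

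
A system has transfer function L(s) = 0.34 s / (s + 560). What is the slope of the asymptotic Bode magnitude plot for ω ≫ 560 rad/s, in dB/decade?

0 dB/decade

With 1 zero and 1 pole, the high-frequency asymptotic slope is 20 × (1 − 1) = 0 dB/decade.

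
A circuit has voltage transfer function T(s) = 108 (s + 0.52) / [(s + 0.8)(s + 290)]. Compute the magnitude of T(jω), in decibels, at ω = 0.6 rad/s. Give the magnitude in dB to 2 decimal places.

|j0.6 + 0.52| = √(0.6² + 0.52²) = 0.794
|j0.6 + 0.8| = √(0.6² + 0.8²) = 1
|j0.6 + 290| = √(0.6² + 290²) = 290
|T(j0.6)| = 108 × 0.794 / (1 × 290) = 0.29569
20 log₁₀(0.29569) = -10.583 dB

-10.58 dB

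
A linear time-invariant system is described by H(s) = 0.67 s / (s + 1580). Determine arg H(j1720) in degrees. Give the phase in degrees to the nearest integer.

∠(j1720) = 90.00°
∠(j1720 + 1580) = arctan(1720/1580) = 47.43°
∠H(j1720) = 90.00° − 47.43° = 42.57°

43°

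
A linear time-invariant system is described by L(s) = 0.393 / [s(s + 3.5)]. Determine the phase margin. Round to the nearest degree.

88°

Gain crossover: |L(jω)| = 1 at ω ≈ 0.112 rad/s.
∠L(j0.112) = −90° − arctan(0.112/3.5) ≈ -91.84°
PM = 180° + (-91.84°) = 88.16°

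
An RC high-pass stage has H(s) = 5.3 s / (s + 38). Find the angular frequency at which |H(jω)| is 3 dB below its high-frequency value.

For a single-pole high-pass, the −3 dB point is at the pole: ω = 38 rad/s.

38 rad/s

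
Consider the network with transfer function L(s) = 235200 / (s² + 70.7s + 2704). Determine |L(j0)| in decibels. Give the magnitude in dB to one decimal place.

38.8 dB

L(0) = 235200 / 2704 = 86.982
20 log₁₀(86.982) = 38.79 dB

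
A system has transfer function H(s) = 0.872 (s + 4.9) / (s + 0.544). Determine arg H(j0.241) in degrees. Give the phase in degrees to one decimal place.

∠(j0.241 + 4.9) = arctan(0.241/4.9) = 2.82°
∠(j0.241 + 0.544) = arctan(0.241/0.544) = 23.89°
∠H(j0.241) = 2.82° − 23.89° = -21.08°

-21.1°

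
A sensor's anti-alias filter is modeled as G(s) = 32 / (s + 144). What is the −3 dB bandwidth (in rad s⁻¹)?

144 rad s⁻¹

For a single-pole low-pass, the −3 dB point is at the pole: ω = 144 rad s⁻¹.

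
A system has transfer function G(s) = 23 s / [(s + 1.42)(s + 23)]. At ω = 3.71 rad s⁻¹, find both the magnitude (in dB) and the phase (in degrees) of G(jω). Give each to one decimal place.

|j3.71| = 3.71
|j3.71 + 1.42| = √(3.71² + 1.42²) = 3.972
|j3.71 + 23| = √(3.71² + 23²) = 23.3
|G(j3.71)| = 23 × 3.71 / (3.972 × 23.3) = 0.92201
20 log₁₀(0.92201) = -0.71 dB
∠(j3.71) = 90.00°
∠(j3.71 + 1.42) = arctan(3.71/1.42) = 69.06°
∠(j3.71 + 23) = arctan(3.71/23) = 9.16°
∠G(j3.71) = 90.00° − (69.06° + 9.16°) = 11.78°

|G| = -0.7 dB, ∠G = 11.8°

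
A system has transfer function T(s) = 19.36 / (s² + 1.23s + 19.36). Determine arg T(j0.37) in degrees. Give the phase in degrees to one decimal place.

-1.4°

∠[(j0.37)² + 1.23(j0.37) + 19.36] = ∠[19.223 + j0.4551] = 1.36°
∠T(j0.37) = −1.36° = -1.36°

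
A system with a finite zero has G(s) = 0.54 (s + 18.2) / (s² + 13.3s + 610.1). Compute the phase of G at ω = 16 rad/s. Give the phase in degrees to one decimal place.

∠(j16 + 18.2) = arctan(16/18.2) = 41.32°
∠[(j16)² + 13.3(j16) + 610.1] = ∠[354.1 + j212.8] = 31.00°
∠G(j16) = 41.32° − 31.00° = 10.32°

10.3°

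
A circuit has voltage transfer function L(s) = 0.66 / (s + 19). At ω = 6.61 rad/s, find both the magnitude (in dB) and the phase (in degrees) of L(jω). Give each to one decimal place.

|L| = -29.7 dB, ∠L = -19.2°

|j6.61 + 19| = √(6.61² + 19²) = 20.12
|L(j6.61)| = 0.66 / 20.12 = 0.032808
20 log₁₀(0.032808) = -29.68 dB
∠(j6.61 + 19) = arctan(6.61/19) = 19.18°
∠L(j6.61) = −19.18° = -19.18°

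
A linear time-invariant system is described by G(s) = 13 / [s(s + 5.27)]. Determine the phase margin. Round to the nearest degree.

67°

Gain crossover: |G(jω)| = 1 at ω ≈ 2.27 rad s⁻¹.
∠G(j2.27) = −90° − arctan(2.27/5.27) ≈ -113.27°
PM = 180° + (-113.27°) = 66.73°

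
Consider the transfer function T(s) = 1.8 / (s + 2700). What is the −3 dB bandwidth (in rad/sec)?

For a single-pole low-pass, the −3 dB point is at the pole: ω = 2700 rad/sec.

2700 rad/sec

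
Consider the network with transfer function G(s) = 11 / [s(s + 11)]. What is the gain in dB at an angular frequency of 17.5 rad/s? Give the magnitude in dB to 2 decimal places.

-30.34 dB

|j17.5 + 11| = √(17.5² + 11²) = 20.67
|j17.5| = 17.5
|G(j17.5)| = 11 / (20.67 × 17.5) = 0.03041
20 log₁₀(0.03041) = -30.340 dB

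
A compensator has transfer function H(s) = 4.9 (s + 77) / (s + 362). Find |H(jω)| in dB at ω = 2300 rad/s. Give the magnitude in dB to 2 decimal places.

|j2300 + 77| = √(2300² + 77²) = 2301
|j2300 + 362| = √(2300² + 362²) = 2328
|H(j2300)| = 4.9 × 2301 / 2328 = 4.8431
20 log₁₀(4.8431) = 13.703 dB

13.70 dB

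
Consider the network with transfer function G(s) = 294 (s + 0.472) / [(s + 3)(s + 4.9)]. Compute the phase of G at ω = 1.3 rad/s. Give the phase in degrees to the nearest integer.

32°

∠(j1.3 + 0.472) = arctan(1.3/0.472) = 70.05°
∠(j1.3 + 3) = arctan(1.3/3) = 23.43°
∠(j1.3 + 4.9) = arctan(1.3/4.9) = 14.86°
∠G(j1.3) = 70.05° − (23.43° + 14.86°) = 31.76°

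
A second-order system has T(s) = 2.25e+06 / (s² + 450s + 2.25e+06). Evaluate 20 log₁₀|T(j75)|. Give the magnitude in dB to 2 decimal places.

|(j75)² + 450(j75) + 2.25e+06| = |2.2444e+06 + j33750| = 2.245e+06
|T(j75)| = 2.25e+06 / 2.245e+06 = 1.0024
20 log₁₀(1.0024) = 0.021 dB

0.02 dB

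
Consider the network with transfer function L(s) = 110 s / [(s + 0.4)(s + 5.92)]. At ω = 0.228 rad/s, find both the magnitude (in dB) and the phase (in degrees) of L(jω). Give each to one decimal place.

|j0.228| = 0.228
|j0.228 + 0.4| = √(0.228² + 0.4²) = 0.4604
|j0.228 + 5.92| = √(0.228² + 5.92²) = 5.924
|L(j0.228)| = 110 × 0.228 / (0.4604 × 5.924) = 9.1946
20 log₁₀(9.1946) = 19.27 dB
∠(j0.228) = 90.00°
∠(j0.228 + 0.4) = arctan(0.228/0.4) = 29.68°
∠(j0.228 + 5.92) = arctan(0.228/5.92) = 2.21°
∠L(j0.228) = 90.00° − (29.68° + 2.21°) = 58.11°

|L| = 19.3 dB, ∠L = 58.1 deg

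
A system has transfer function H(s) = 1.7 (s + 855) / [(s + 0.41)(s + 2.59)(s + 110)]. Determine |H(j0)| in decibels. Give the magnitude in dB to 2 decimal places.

21.90 dB

H(0) = 1.7 × 855 / (0.41 × 2.59 × 110) = 12.443
20 log₁₀(12.443) = 21.899 dB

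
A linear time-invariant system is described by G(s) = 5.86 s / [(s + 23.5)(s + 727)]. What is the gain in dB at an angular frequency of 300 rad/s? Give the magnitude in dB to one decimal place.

|j300| = 300
|j300 + 23.5| = √(300² + 23.5²) = 300.9
|j300 + 727| = √(300² + 727²) = 786.5
|G(j300)| = 5.86 × 300 / (300.9 × 786.5) = 0.0074283
20 log₁₀(0.0074283) = -42.58 dB

-42.6 dB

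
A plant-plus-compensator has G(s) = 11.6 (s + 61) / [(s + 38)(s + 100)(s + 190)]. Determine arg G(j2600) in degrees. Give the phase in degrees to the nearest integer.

∠(j2600 + 61) = arctan(2600/61) = 88.66°
∠(j2600 + 38) = arctan(2600/38) = 89.16°
∠(j2600 + 100) = arctan(2600/100) = 87.80°
∠(j2600 + 190) = arctan(2600/190) = 85.82°
∠G(j2600) = 88.66° − (89.16° + 87.80° + 85.82°) = -174.12°

-174°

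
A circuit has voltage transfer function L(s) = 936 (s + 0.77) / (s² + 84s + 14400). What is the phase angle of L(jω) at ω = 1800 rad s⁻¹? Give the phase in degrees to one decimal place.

∠(j1800 + 0.77) = arctan(1800/0.77) = 89.98°
∠[(j1800)² + 84(j1800) + 14400] = ∠[-3.2256e+06 + j1.512e+05] = 177.32°
∠L(j1800) = 89.98° − 177.32° = -87.34°

-87.3 deg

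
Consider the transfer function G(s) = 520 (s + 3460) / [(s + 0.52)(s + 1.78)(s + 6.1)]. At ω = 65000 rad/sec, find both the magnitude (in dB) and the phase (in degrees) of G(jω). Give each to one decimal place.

|G| = -138.2 dB, ∠G = -183.0°

|j65000 + 3460| = √(65000² + 3460²) = 6.509e+04
|j65000 + 0.52| = √(65000² + 0.52²) = 6.5e+04
|j65000 + 1.78| = √(65000² + 1.78²) = 6.5e+04
|j65000 + 6.1| = √(65000² + 6.1²) = 6.5e+04
|G(j65000)| = 520 × 6.509e+04 / (6.5e+04 × 6.5e+04 × 6.5e+04) = 1.2325e-07
20 log₁₀(1.2325e-07) = -138.18 dB
∠(j65000 + 3460) = arctan(65000/3460) = 86.95°
∠(j65000 + 0.52) = arctan(65000/0.52) = 90.00°
∠(j65000 + 1.78) = arctan(65000/1.78) = 90.00°
∠(j65000 + 6.1) = arctan(65000/6.1) = 89.99°
∠G(j65000) = 86.95° − (90.00° + 90.00° + 89.99°) = -183.04°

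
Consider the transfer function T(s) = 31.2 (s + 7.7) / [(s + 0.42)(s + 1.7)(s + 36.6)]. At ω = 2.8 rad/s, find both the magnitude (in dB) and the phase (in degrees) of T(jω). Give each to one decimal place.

|T| = -2.5 dB, ∠T = -124.6 deg

|j2.8 + 7.7| = √(2.8² + 7.7²) = 8.193
|j2.8 + 0.42| = √(2.8² + 0.42²) = 2.831
|j2.8 + 1.7| = √(2.8² + 1.7²) = 3.276
|j2.8 + 36.6| = √(2.8² + 36.6²) = 36.71
|T(j2.8)| = 31.2 × 8.193 / (2.831 × 3.276 × 36.71) = 0.75089
20 log₁₀(0.75089) = -2.49 dB
∠(j2.8 + 7.7) = arctan(2.8/7.7) = 19.98°
∠(j2.8 + 0.42) = arctan(2.8/0.42) = 81.47°
∠(j2.8 + 1.7) = arctan(2.8/1.7) = 58.74°
∠(j2.8 + 36.6) = arctan(2.8/36.6) = 4.37°
∠T(j2.8) = 19.98° − (81.47° + 58.74° + 4.37°) = -124.60°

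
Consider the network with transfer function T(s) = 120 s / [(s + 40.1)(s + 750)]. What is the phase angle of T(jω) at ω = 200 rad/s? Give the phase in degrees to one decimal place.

∠(j200) = 90.00°
∠(j200 + 40.1) = arctan(200/40.1) = 78.66°
∠(j200 + 750) = arctan(200/750) = 14.93°
∠T(j200) = 90.00° − (78.66° + 14.93°) = -3.59°

-3.6 deg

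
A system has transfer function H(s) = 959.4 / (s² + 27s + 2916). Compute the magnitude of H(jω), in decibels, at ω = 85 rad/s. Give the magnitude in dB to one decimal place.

-14.1 dB

|(j85)² + 27(j85) + 2916| = |-4309 + j2295| = 4882
|H(j85)| = 959.4 / 4882 = 0.19652
20 log₁₀(0.19652) = -14.13 dB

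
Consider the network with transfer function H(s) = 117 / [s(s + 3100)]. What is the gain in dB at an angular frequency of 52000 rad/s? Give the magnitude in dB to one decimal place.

|j52000 + 3100| = √(52000² + 3100²) = 5.209e+04
|j52000| = 5.2e+04
|H(j52000)| = 117 / (5.209e+04 × 5.2e+04) = 4.3193e-08
20 log₁₀(4.3193e-08) = -147.29 dB

-147.3 dB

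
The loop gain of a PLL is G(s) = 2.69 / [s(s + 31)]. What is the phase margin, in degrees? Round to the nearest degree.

Gain crossover: |G(jω)| = 1 at ω ≈ 0.0868 rad s⁻¹.
∠G(j0.0868) = −90° − arctan(0.0868/31) ≈ -90.16°
PM = 180° + (-90.16°) = 89.84°

90°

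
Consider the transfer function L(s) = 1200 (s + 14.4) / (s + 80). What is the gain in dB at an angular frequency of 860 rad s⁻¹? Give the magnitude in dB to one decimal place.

61.5 dB

|j860 + 14.4| = √(860² + 14.4²) = 860.1
|j860 + 80| = √(860² + 80²) = 863.7
|L(j860)| = 1200 × 860.1 / 863.7 = 1195
20 log₁₀(1195) = 61.55 dB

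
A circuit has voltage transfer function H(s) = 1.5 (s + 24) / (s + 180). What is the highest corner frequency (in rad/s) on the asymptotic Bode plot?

180 rad/s

Break frequencies occur at each pole and zero magnitude: 24 rad/s, 180 rad/s.
The highest is 180 rad/s.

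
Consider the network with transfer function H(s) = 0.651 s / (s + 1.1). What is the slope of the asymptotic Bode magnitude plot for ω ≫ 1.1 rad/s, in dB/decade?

With 1 zero and 1 pole, the high-frequency asymptotic slope is 20 × (1 − 1) = 0 dB/decade.

0 dB/decade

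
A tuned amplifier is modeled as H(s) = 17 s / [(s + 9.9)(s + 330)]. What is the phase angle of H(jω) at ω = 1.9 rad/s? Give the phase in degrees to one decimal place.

∠(j1.9) = 90.00°
∠(j1.9 + 9.9) = arctan(1.9/9.9) = 10.86°
∠(j1.9 + 330) = arctan(1.9/330) = 0.33°
∠H(j1.9) = 90.00° − (10.86° + 0.33°) = 78.81°

78.8°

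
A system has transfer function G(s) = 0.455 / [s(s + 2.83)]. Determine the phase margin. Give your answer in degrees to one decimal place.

86.8 deg

Gain crossover: |G(jω)| = 1 at ω ≈ 0.161 rad/sec.
∠G(j0.161) = −90° − arctan(0.161/2.83) ≈ -93.25°
PM = 180° + (-93.25°) = 86.75°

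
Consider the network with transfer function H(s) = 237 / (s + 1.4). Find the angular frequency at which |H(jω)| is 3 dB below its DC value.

1.4 rad s⁻¹

For a single-pole low-pass, the −3 dB point is at the pole: ω = 1.4 rad s⁻¹.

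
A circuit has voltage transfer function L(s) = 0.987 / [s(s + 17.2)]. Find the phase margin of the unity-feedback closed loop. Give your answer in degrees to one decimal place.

89.8°

Gain crossover: |L(jω)| = 1 at ω ≈ 0.0574 rad/sec.
∠L(j0.0574) = −90° − arctan(0.0574/17.2) ≈ -90.19°
PM = 180° + (-90.19°) = 89.81°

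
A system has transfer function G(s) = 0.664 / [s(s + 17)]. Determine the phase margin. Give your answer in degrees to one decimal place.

89.9°

Gain crossover: |G(jω)| = 1 at ω ≈ 0.0391 rad/s.
∠G(j0.0391) = −90° − arctan(0.0391/17) ≈ -90.13°
PM = 180° + (-90.13°) = 89.87°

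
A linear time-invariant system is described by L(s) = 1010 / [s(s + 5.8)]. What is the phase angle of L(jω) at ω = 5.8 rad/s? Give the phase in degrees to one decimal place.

∠(j5.8 + 5.8) = arctan(5.8/5.8) = 45.00°
∠(j5.8) = 90.00°
∠L(j5.8) = − (45.00° + 90.00°) = -135.00°

-135.0 deg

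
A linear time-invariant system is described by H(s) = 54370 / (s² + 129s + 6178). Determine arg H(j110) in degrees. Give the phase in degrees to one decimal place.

∠[(j110)² + 129(j110) + 6178] = ∠[-5922 + j14190] = 112.65°
∠H(j110) = −112.65° = -112.65°

-112.7 deg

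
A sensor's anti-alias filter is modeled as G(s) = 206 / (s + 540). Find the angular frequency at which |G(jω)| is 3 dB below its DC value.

For a single-pole low-pass, the −3 dB point is at the pole: ω = 540 rad/sec.

540 rad/sec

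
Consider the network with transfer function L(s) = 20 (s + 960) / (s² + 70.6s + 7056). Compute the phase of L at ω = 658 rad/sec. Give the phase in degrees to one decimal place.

-139.3°

∠(j658 + 960) = arctan(658/960) = 34.43°
∠[(j658)² + 70.6(j658) + 7056] = ∠[-4.2591e+05 + j46455] = 173.78°
∠L(j658) = 34.43° − 173.78° = -139.35°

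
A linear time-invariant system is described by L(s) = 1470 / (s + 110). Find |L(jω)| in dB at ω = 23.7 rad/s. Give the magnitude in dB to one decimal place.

22.3 dB

|j23.7 + 110| = √(23.7² + 110²) = 112.5
|L(j23.7)| = 1470 / 112.5 = 13.064
20 log₁₀(13.064) = 22.32 dB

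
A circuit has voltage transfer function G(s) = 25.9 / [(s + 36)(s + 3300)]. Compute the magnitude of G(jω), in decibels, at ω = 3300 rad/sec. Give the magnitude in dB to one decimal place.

-115.5 dB

|j3300 + 36| = √(3300² + 36²) = 3300
|j3300 + 3300| = √(3300² + 3300²) = 4667
|G(j3300)| = 25.9 / (3300 × 4667) = 1.6816e-06
20 log₁₀(1.6816e-06) = -115.49 dB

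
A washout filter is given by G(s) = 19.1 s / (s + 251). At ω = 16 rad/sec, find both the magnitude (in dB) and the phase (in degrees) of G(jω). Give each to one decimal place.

|j16| = 16
|j16 + 251| = √(16² + 251²) = 251.5
|G(j16)| = 19.1 × 16 / 251.5 = 1.2151
20 log₁₀(1.2151) = 1.69 dB
∠(j16) = 90.00°
∠(j16 + 251) = arctan(16/251) = 3.65°
∠G(j16) = 90.00° − 3.65° = 86.35°

|G| = 1.7 dB, ∠G = 86.4°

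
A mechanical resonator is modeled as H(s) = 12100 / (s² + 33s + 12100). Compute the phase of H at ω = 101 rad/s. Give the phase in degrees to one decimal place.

-60.3°

∠[(j101)² + 33(j101) + 12100] = ∠[1899 + j3333] = 60.33°
∠H(j101) = −60.33° = -60.33°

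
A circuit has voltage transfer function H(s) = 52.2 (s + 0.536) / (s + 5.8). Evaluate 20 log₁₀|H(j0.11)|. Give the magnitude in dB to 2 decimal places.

|j0.11 + 0.536| = √(0.11² + 0.536²) = 0.5472
|j0.11 + 5.8| = √(0.11² + 5.8²) = 5.801
|H(j0.11)| = 52.2 × 0.5472 / 5.801 = 4.9237
20 log₁₀(4.9237) = 13.846 dB

13.85 dB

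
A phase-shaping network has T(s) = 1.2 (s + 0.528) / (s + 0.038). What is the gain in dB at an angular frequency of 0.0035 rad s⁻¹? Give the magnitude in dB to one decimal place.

|j0.0035 + 0.528| = √(0.0035² + 0.528²) = 0.528
|j0.0035 + 0.038| = √(0.0035² + 0.038²) = 0.03816
|T(j0.0035)| = 1.2 × 0.528 / 0.03816 = 16.604
20 log₁₀(16.604) = 24.40 dB

24.4 dB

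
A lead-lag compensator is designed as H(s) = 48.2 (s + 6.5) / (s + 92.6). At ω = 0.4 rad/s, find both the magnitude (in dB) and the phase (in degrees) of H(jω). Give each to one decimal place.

|H| = 10.6 dB, ∠H = 3.3°

|j0.4 + 6.5| = √(0.4² + 6.5²) = 6.512
|j0.4 + 92.6| = √(0.4² + 92.6²) = 92.6
|H(j0.4)| = 48.2 × 6.512 / 92.6 = 3.3897
20 log₁₀(3.3897) = 10.60 dB
∠(j0.4 + 6.5) = arctan(0.4/6.5) = 3.52°
∠(j0.4 + 92.6) = arctan(0.4/92.6) = 0.25°
∠H(j0.4) = 3.52° − 0.25° = 3.27°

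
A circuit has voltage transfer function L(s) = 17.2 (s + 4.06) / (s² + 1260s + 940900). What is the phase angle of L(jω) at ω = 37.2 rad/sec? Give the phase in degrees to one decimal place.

∠(j37.2 + 4.06) = arctan(37.2/4.06) = 83.77°
∠[(j37.2)² + 1260(j37.2) + 940900] = ∠[9.3952e+05 + j46872] = 2.86°
∠L(j37.2) = 83.77° − 2.86° = 80.92°

80.9°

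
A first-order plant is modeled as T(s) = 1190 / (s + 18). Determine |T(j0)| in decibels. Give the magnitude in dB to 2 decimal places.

T(0) = 1190 / 18 = 66.111
20 log₁₀(66.111) = 36.405 dB

36.41 dB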